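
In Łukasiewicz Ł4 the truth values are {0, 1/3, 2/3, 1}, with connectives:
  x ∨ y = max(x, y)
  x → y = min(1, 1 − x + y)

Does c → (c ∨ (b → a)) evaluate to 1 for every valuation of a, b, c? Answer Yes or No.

At a = 0, b = 1/3, c = 0, for instance:
b → a = 1/3 → 0 = 2/3
c ∨ (b → a) = 0 ∨ 2/3 = 2/3
c → (c ∨ (b → a)) = 0 → 2/3 = 1
and checking the remaining 63 assignments likewise gives ≥ 1 in every case.

Yes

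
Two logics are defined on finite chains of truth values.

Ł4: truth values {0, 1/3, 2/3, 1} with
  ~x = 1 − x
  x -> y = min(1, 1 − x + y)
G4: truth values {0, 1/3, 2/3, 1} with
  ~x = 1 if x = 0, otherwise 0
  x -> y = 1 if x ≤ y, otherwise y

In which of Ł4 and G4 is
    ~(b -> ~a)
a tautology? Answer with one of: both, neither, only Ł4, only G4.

neither

In Ł4: at a = 0, b = 0 the value is 0 — not a tautology.
In G4: at a = 0, b = 0 the value is 0 — not a tautology.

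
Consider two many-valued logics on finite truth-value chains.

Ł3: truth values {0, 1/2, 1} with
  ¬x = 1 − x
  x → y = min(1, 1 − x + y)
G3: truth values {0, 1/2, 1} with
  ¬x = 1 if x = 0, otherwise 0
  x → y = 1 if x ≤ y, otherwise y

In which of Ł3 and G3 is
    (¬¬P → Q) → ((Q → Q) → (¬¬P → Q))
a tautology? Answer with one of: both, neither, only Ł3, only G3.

In Ł3: every assignment gives 1 — tautology.
In G3: every assignment gives 1 — tautology.

both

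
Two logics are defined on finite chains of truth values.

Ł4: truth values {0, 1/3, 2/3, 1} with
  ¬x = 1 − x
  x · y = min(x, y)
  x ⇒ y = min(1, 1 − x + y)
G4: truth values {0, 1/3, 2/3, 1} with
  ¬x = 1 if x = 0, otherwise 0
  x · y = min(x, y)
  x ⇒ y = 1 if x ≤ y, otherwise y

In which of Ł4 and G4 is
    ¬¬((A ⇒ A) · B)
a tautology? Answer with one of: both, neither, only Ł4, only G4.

In Ł4: at A = 0, B = 0 the value is 0 — not a tautology.
In G4: at A = 0, B = 0 the value is 0 — not a tautology.

neither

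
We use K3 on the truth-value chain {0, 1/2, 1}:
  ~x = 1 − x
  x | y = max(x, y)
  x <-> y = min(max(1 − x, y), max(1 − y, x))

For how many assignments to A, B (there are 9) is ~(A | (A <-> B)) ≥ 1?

1

A = 0, B = 0 ↦ 0  <
A = 0, B = 1/2 ↦ 1/2  <
A = 0, B = 1 ↦ 1  ≥
A = 1/2, B = 0 ↦ 1/2  <
A = 1/2, B = 1/2 ↦ 1/2  <
A = 1/2, B = 1 ↦ 1/2  <
A = 1, B = 0 ↦ 0  <
A = 1, B = 1/2 ↦ 0  <
A = 1, B = 1 ↦ 0  <
So 1 of the 9 assignments meets the threshold.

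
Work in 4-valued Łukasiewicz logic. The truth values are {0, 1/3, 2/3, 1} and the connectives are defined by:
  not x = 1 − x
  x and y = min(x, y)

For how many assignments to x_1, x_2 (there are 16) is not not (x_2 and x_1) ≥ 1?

x_1 = 0, x_2 = 0 ↦ 0  <
x_1 = 0, x_2 = 1/3 ↦ 0  <
x_1 = 0, x_2 = 2/3 ↦ 0  <
x_1 = 0, x_2 = 1 ↦ 0  <
x_1 = 1/3, x_2 = 0 ↦ 0  <
x_1 = 1/3, x_2 = 1/3 ↦ 1/3  <
x_1 = 1/3, x_2 = 2/3 ↦ 1/3  <
x_1 = 1/3, x_2 = 1 ↦ 1/3  <
x_1 = 2/3, x_2 = 0 ↦ 0  <
x_1 = 2/3, x_2 = 1/3 ↦ 1/3  <
x_1 = 2/3, x_2 = 2/3 ↦ 2/3  <
x_1 = 2/3, x_2 = 1 ↦ 2/3  <
x_1 = 1, x_2 = 0 ↦ 0  <
x_1 = 1, x_2 = 1/3 ↦ 1/3  <
x_1 = 1, x_2 = 2/3 ↦ 2/3  <
x_1 = 1, x_2 = 1 ↦ 1  ≥
So 1 of the 16 assignments meets the threshold.

1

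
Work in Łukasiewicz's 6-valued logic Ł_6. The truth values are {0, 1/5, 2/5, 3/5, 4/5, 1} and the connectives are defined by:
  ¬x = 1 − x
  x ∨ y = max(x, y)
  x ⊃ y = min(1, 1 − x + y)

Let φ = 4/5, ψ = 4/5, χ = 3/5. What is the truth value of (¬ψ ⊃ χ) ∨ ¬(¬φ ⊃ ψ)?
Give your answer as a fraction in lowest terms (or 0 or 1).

¬ψ = ¬4/5 = 1/5
¬ψ ⊃ χ = 1/5 ⊃ 3/5 = 1
¬φ = ¬4/5 = 1/5
¬φ ⊃ ψ = 1/5 ⊃ 4/5 = 1
¬(¬φ ⊃ ψ) = ¬1 = 0
(¬ψ ⊃ χ) ∨ ¬(¬φ ⊃ ψ) = 1 ∨ 0 = 1

1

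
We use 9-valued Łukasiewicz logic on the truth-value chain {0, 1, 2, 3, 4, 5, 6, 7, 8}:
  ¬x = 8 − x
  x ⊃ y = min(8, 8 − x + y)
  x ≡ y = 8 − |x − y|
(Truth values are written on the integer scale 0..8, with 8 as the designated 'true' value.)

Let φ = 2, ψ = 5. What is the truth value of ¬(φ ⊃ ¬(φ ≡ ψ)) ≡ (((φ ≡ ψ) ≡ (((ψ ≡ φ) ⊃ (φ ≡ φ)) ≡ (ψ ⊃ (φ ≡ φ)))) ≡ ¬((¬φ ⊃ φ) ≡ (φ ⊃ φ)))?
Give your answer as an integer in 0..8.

φ ≡ ψ = 2 ≡ 5 = 5
¬(φ ≡ ψ) = ¬5 = 3
φ ⊃ ¬(φ ≡ ψ) = 2 ⊃ 3 = 8
¬(φ ⊃ ¬(φ ≡ ψ)) = ¬8 = 0
φ ≡ ψ = 2 ≡ 5 = 5
ψ ≡ φ = 5 ≡ 2 = 5
φ ≡ φ = 2 ≡ 2 = 8
(ψ ≡ φ) ⊃ (φ ≡ φ) = 5 ⊃ 8 = 8
φ ≡ φ = 2 ≡ 2 = 8
ψ ⊃ (φ ≡ φ) = 5 ⊃ 8 = 8
((ψ ≡ φ) ⊃ (φ ≡ φ)) ≡ (ψ ⊃ (φ ≡ φ)) = 8 ≡ 8 = 8
(φ ≡ ψ) ≡ (((ψ ≡ φ) ⊃ (φ ≡ φ)) ≡ (ψ ⊃ (φ ≡ φ))) = 5 ≡ 8 = 5
¬φ = ¬2 = 6
¬φ ⊃ φ = 6 ⊃ 2 = 4
φ ⊃ φ = 2 ⊃ 2 = 8
(¬φ ⊃ φ) ≡ (φ ⊃ φ) = 4 ≡ 8 = 4
¬((¬φ ⊃ φ) ≡ (φ ⊃ φ)) = ¬4 = 4
((φ ≡ ψ) ≡ (((ψ ≡ φ) ⊃ (φ ≡ φ)) ≡ (ψ ⊃ (φ ≡ φ)))) ≡ ¬((¬φ ⊃ φ) ≡ (φ ⊃ φ)) = 5 ≡ 4 = 7
¬(φ ⊃ ¬(φ ≡ ψ)) ≡ (((φ ≡ ψ) ≡ (((ψ ≡ φ) ⊃ (φ ≡ φ)) ≡ (ψ ⊃ (φ ≡ φ)))) ≡ ¬((¬φ ⊃ φ) ≡ (φ ⊃ φ))) = 0 ≡ 7 = 1

1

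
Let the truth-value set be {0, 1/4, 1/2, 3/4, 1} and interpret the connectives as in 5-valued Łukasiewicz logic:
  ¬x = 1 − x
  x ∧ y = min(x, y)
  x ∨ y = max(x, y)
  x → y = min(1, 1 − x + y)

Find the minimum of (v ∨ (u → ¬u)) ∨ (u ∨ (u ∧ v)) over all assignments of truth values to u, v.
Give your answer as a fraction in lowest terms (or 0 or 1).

Take u = 3/4, v = 0:
¬u = ¬3/4 = 1/4
u → ¬u = 3/4 → 1/4 = 1/2
v ∨ (u → ¬u) = 0 ∨ 1/2 = 1/2
u ∧ v = 3/4 ∧ 0 = 0
u ∨ (u ∧ v) = 3/4 ∨ 0 = 3/4
(v ∨ (u → ¬u)) ∨ (u ∨ (u ∧ v)) = 1/2 ∨ 3/4 = 3/4
No assignment yields a value below 3/4, so this is the minimum.

3/4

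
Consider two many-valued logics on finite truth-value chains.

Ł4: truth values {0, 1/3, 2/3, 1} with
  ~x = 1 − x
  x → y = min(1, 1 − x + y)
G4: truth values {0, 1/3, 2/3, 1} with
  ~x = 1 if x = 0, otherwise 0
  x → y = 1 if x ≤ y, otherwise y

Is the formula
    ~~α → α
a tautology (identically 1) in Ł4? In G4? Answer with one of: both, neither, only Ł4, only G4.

only Ł4

In Ł4: every assignment gives 1 — tautology.
In G4: at α = 1/3 the value is 1/3 — not a tautology.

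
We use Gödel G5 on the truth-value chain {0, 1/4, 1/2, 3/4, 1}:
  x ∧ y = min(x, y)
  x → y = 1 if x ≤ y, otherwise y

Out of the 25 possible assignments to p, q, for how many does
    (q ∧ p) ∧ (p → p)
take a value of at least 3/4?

4

value 1: 1 assignment (counts)
value 3/4: 3 assignments (counts)
value 1/2: 5 assignments
value 1/4: 7 assignments
value 0: 9 assignments
So 4 of the 25 assignments meet the threshold.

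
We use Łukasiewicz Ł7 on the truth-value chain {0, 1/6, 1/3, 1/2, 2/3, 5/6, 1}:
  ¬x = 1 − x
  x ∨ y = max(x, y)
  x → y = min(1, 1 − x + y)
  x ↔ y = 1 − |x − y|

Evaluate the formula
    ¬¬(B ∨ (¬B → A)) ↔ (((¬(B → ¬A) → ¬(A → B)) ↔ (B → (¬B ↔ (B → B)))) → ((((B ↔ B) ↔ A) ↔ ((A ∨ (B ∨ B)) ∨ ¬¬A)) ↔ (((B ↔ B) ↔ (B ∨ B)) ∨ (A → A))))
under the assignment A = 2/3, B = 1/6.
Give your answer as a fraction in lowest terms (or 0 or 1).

¬B = ¬1/6 = 5/6
¬B → A = 5/6 → 2/3 = 5/6
B ∨ (¬B → A) = 1/6 ∨ 5/6 = 5/6
¬(B ∨ (¬B → A)) = ¬5/6 = 1/6
¬¬(B ∨ (¬B → A)) = ¬1/6 = 5/6
¬A = ¬2/3 = 1/3
B → ¬A = 1/6 → 1/3 = 1
¬(B → ¬A) = ¬1 = 0
A → B = 2/3 → 1/6 = 1/2
¬(A → B) = ¬1/2 = 1/2
¬(B → ¬A) → ¬(A → B) = 0 → 1/2 = 1
¬B = ¬1/6 = 5/6
B → B = 1/6 → 1/6 = 1
¬B ↔ (B → B) = 5/6 ↔ 1 = 5/6
B → (¬B ↔ (B → B)) = 1/6 → 5/6 = 1
(¬(B → ¬A) → ¬(A → B)) ↔ (B → (¬B ↔ (B → B))) = 1 ↔ 1 = 1
B ↔ B = 1/6 ↔ 1/6 = 1
(B ↔ B) ↔ A = 1 ↔ 2/3 = 2/3
B ∨ B = 1/6 ∨ 1/6 = 1/6
A ∨ (B ∨ B) = 2/3 ∨ 1/6 = 2/3
¬A = ¬2/3 = 1/3
¬¬A = ¬1/3 = 2/3
(A ∨ (B ∨ B)) ∨ ¬¬A = 2/3 ∨ 2/3 = 2/3
((B ↔ B) ↔ A) ↔ ((A ∨ (B ∨ B)) ∨ ¬¬A) = 2/3 ↔ 2/3 = 1
B ↔ B = 1/6 ↔ 1/6 = 1
B ∨ B = 1/6 ∨ 1/6 = 1/6
(B ↔ B) ↔ (B ∨ B) = 1 ↔ 1/6 = 1/6
A → A = 2/3 → 2/3 = 1
((B ↔ B) ↔ (B ∨ B)) ∨ (A → A) = 1/6 ∨ 1 = 1
(((B ↔ B) ↔ A) ↔ ((A ∨ (B ∨ B)) ∨ ¬¬A)) ↔ (((B ↔ B) ↔ (B ∨ B)) ∨ (A → A)) = 1 ↔ 1 = 1
((¬(B → ¬A) → ¬(A → B)) ↔ (B → (¬B ↔ (B → B)))) → ((((B ↔ B) ↔ A) ↔ ((A ∨ (B ∨ B)) ∨ ¬¬A)) ↔ (((B ↔ B) ↔ (B ∨ B)) ∨ (A → A))) = 1 → 1 = 1
¬¬(B ∨ (¬B → A)) ↔ (((¬(B → ¬A) → ¬(A → B)) ↔ (B → (¬B ↔ (B → B)))) → ((((B ↔ B) ↔ A) ↔ ((A ∨ (B ∨ B)) ∨ ¬¬A)) ↔ (((B ↔ B) ↔ (B ∨ B)) ∨ (A → A)))) = 5/6 ↔ 1 = 5/6

5/6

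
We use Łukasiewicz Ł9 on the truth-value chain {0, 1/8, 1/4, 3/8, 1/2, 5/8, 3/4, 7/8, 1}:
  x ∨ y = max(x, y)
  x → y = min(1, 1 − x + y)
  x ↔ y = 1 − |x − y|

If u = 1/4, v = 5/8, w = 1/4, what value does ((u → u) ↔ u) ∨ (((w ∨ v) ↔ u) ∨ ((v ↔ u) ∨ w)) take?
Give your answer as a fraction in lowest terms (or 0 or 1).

u → u = 1/4 → 1/4 = 1
(u → u) ↔ u = 1 ↔ 1/4 = 1/4
w ∨ v = 1/4 ∨ 5/8 = 5/8
(w ∨ v) ↔ u = 5/8 ↔ 1/4 = 5/8
v ↔ u = 5/8 ↔ 1/4 = 5/8
(v ↔ u) ∨ w = 5/8 ∨ 1/4 = 5/8
((w ∨ v) ↔ u) ∨ ((v ↔ u) ∨ w) = 5/8 ∨ 5/8 = 5/8
((u → u) ↔ u) ∨ (((w ∨ v) ↔ u) ∨ ((v ↔ u) ∨ w)) = 1/4 ∨ 5/8 = 5/8

5/8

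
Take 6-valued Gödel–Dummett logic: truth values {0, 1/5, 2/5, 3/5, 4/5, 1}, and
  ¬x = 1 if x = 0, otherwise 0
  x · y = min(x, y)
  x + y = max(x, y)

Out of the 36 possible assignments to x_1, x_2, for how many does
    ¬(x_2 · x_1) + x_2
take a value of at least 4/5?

value 1: 16 assignments (counts)
value 4/5: 5 assignments (counts)
value 3/5: 5 assignments
value 2/5: 5 assignments
value 1/5: 5 assignments
So 21 of the 36 assignments meet the threshold.

21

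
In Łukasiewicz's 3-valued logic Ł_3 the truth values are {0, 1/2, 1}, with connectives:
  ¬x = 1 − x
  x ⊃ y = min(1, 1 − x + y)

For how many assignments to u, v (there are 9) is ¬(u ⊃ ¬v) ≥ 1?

1

u = 0, v = 0 ↦ 0  <
u = 0, v = 1/2 ↦ 0  <
u = 0, v = 1 ↦ 0  <
u = 1/2, v = 0 ↦ 0  <
u = 1/2, v = 1/2 ↦ 0  <
u = 1/2, v = 1 ↦ 1/2  <
u = 1, v = 0 ↦ 0  <
u = 1, v = 1/2 ↦ 1/2  <
u = 1, v = 1 ↦ 1  ≥
So 1 of the 9 assignments meets the threshold.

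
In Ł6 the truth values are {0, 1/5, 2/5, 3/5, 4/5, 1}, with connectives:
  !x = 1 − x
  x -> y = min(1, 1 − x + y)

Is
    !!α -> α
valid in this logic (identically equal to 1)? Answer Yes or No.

Yes

α = 0 ↦ 1
α = 1/5 ↦ 1
α = 2/5 ↦ 1
α = 3/5 ↦ 1
α = 4/5 ↦ 1
α = 1 ↦ 1
Every assignment gives a value ≥ 1.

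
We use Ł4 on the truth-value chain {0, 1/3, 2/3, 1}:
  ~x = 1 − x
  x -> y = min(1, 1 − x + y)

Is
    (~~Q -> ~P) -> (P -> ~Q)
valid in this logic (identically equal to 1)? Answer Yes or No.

P = 0, Q = 0 ↦ 1
P = 0, Q = 1/3 ↦ 1
P = 0, Q = 2/3 ↦ 1
P = 0, Q = 1 ↦ 1
P = 1/3, Q = 0 ↦ 1
P = 1/3, Q = 1/3 ↦ 1
P = 1/3, Q = 2/3 ↦ 1
P = 1/3, Q = 1 ↦ 1
P = 2/3, Q = 0 ↦ 1
P = 2/3, Q = 1/3 ↦ 1
P = 2/3, Q = 2/3 ↦ 1
P = 2/3, Q = 1 ↦ 1
P = 1, Q = 0 ↦ 1
P = 1, Q = 1/3 ↦ 1
P = 1, Q = 2/3 ↦ 1
P = 1, Q = 1 ↦ 1
Every assignment gives a value ≥ 1.

Yes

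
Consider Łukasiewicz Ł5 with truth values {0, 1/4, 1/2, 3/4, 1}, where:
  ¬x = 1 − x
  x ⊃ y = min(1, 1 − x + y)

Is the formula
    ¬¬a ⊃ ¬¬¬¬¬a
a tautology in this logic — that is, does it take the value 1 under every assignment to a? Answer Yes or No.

Counterexample: take a = 3/4.
¬a = ¬3/4 = 1/4
¬¬a = ¬1/4 = 3/4
¬a = ¬3/4 = 1/4
¬¬a = ¬1/4 = 3/4
¬¬¬a = ¬3/4 = 1/4
¬¬¬¬a = ¬1/4 = 3/4
¬¬¬¬¬a = ¬3/4 = 1/4
¬¬a ⊃ ¬¬¬¬¬a = 3/4 ⊃ 1/4 = 1/2
This gives 1/2 ≠ 1.

No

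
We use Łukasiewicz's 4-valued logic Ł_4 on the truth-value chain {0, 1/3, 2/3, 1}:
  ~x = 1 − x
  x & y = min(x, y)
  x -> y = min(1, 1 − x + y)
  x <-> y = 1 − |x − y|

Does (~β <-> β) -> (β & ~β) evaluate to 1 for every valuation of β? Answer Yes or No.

Counterexample: take β = 1/3.
~β = ~1/3 = 2/3
~β <-> β = 2/3 <-> 1/3 = 2/3
~β = ~1/3 = 2/3
β & ~β = 1/3 & 2/3 = 1/3
(~β <-> β) -> (β & ~β) = 2/3 -> 1/3 = 2/3
This gives 2/3 ≠ 1.

No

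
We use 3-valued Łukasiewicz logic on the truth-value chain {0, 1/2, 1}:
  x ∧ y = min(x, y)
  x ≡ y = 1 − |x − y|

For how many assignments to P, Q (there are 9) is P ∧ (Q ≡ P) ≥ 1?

1

P = 0, Q = 0 ↦ 0  <
P = 0, Q = 1/2 ↦ 0  <
P = 0, Q = 1 ↦ 0  <
P = 1/2, Q = 0 ↦ 1/2  <
P = 1/2, Q = 1/2 ↦ 1/2  <
P = 1/2, Q = 1 ↦ 1/2  <
P = 1, Q = 0 ↦ 0  <
P = 1, Q = 1/2 ↦ 1/2  <
P = 1, Q = 1 ↦ 1  ≥
So 1 of the 9 assignments meets the threshold.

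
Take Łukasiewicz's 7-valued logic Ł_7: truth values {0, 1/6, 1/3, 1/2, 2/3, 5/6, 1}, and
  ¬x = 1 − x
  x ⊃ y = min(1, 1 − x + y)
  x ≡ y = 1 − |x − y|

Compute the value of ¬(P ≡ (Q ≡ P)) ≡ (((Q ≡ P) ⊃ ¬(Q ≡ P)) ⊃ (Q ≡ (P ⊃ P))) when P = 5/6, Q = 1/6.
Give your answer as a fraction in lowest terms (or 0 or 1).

2/3

Q ≡ P = 1/6 ≡ 5/6 = 1/3
P ≡ (Q ≡ P) = 5/6 ≡ 1/3 = 1/2
¬(P ≡ (Q ≡ P)) = ¬1/2 = 1/2
Q ≡ P = 1/6 ≡ 5/6 = 1/3
Q ≡ P = 1/6 ≡ 5/6 = 1/3
¬(Q ≡ P) = ¬1/3 = 2/3
(Q ≡ P) ⊃ ¬(Q ≡ P) = 1/3 ⊃ 2/3 = 1
P ⊃ P = 5/6 ⊃ 5/6 = 1
Q ≡ (P ⊃ P) = 1/6 ≡ 1 = 1/6
((Q ≡ P) ⊃ ¬(Q ≡ P)) ⊃ (Q ≡ (P ⊃ P)) = 1 ⊃ 1/6 = 1/6
¬(P ≡ (Q ≡ P)) ≡ (((Q ≡ P) ⊃ ¬(Q ≡ P)) ⊃ (Q ≡ (P ⊃ P))) = 1/2 ≡ 1/6 = 2/3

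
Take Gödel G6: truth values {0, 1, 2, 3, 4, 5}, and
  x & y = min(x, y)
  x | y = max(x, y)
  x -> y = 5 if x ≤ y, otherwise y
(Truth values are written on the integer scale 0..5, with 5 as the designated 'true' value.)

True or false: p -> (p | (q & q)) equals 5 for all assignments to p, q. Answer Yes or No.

Yes

At p = 0, q = 2, for instance:
q & q = 2 & 2 = 2
p | (q & q) = 0 | 2 = 2
p -> (p | (q & q)) = 0 -> 2 = 5
and checking the remaining 35 assignments likewise gives ≥ 5 in every case.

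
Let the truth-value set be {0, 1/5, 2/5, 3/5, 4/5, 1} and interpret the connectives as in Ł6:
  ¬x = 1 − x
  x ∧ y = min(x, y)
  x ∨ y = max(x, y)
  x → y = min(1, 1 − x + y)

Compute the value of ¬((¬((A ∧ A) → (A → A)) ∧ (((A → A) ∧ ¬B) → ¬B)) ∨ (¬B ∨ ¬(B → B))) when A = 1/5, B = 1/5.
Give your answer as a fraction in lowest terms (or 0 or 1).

1/5

A ∧ A = 1/5 ∧ 1/5 = 1/5
A → A = 1/5 → 1/5 = 1
(A ∧ A) → (A → A) = 1/5 → 1 = 1
¬((A ∧ A) → (A → A)) = ¬1 = 0
A → A = 1/5 → 1/5 = 1
¬B = ¬1/5 = 4/5
(A → A) ∧ ¬B = 1 ∧ 4/5 = 4/5
¬B = ¬1/5 = 4/5
((A → A) ∧ ¬B) → ¬B = 4/5 → 4/5 = 1
¬((A ∧ A) → (A → A)) ∧ (((A → A) ∧ ¬B) → ¬B) = 0 ∧ 1 = 0
¬B = ¬1/5 = 4/5
B → B = 1/5 → 1/5 = 1
¬(B → B) = ¬1 = 0
¬B ∨ ¬(B → B) = 4/5 ∨ 0 = 4/5
(¬((A ∧ A) → (A → A)) ∧ (((A → A) ∧ ¬B) → ¬B)) ∨ (¬B ∨ ¬(B → B)) = 0 ∨ 4/5 = 4/5
¬((¬((A ∧ A) → (A → A)) ∧ (((A → A) ∧ ¬B) → ¬B)) ∨ (¬B ∨ ¬(B → B))) = ¬4/5 = 1/5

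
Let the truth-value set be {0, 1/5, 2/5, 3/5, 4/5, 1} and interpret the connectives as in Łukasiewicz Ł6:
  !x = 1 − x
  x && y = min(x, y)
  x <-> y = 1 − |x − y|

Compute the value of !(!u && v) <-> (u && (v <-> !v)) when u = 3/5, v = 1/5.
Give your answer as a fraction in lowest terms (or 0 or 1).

3/5

!u = !3/5 = 2/5
!u && v = 2/5 && 1/5 = 1/5
!(!u && v) = !1/5 = 4/5
!v = !1/5 = 4/5
v <-> !v = 1/5 <-> 4/5 = 2/5
u && (v <-> !v) = 3/5 && 2/5 = 2/5
!(!u && v) <-> (u && (v <-> !v)) = 4/5 <-> 2/5 = 3/5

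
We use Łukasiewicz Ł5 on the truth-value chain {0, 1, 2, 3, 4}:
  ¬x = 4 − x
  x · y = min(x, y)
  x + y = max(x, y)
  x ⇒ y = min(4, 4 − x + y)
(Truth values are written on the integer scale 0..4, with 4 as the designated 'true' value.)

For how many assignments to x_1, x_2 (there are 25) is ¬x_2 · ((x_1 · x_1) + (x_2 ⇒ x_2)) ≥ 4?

5

value 4: 5 assignments (counts)
value 3: 5 assignments
value 2: 5 assignments
value 1: 5 assignments
value 0: 5 assignments
So 5 of the 25 assignments meet the threshold.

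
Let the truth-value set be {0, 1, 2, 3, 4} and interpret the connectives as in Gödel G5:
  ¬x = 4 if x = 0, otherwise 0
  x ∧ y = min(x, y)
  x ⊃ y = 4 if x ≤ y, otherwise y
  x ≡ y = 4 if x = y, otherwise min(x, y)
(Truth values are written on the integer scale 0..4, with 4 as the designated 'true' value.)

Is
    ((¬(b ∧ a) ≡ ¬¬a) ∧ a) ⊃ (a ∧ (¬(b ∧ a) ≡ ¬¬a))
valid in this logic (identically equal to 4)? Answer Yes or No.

At a = 4, b = 3, for instance:
b ∧ a = 3 ∧ 4 = 3
¬(b ∧ a) = ¬3 = 0
¬a = ¬4 = 0
¬¬a = ¬0 = 4
¬(b ∧ a) ≡ ¬¬a = 0 ≡ 4 = 0
(¬(b ∧ a) ≡ ¬¬a) ∧ a = 0 ∧ 4 = 0
a ∧ (¬(b ∧ a) ≡ ¬¬a) = 4 ∧ 0 = 0
((¬(b ∧ a) ≡ ¬¬a) ∧ a) ⊃ (a ∧ (¬(b ∧ a) ≡ ¬¬a)) = 0 ⊃ 0 = 4
and checking the remaining 24 assignments likewise gives ≥ 4 in every case.

Yes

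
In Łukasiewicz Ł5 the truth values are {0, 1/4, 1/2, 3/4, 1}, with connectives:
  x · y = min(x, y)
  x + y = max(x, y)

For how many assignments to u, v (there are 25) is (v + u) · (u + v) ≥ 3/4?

value 1: 9 assignments (counts)
value 3/4: 7 assignments (counts)
value 1/2: 5 assignments
value 1/4: 3 assignments
value 0: 1 assignment
So 16 of the 25 assignments meet the threshold.

16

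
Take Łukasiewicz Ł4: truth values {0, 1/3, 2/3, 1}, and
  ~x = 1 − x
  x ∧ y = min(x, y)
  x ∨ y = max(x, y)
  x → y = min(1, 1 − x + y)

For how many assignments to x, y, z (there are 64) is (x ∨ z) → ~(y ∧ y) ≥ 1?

30

value 1: 30 assignments (counts)
value 2/3: 15 assignments
value 1/3: 12 assignments
value 0: 7 assignments
So 30 of the 64 assignments meet the threshold.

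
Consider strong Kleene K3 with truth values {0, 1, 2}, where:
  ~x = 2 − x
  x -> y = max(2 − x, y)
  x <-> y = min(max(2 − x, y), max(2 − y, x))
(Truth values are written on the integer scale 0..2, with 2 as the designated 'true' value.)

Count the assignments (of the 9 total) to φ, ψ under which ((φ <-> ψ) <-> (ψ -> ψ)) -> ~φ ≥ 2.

φ = 0, ψ = 0 ↦ 2  ≥
φ = 0, ψ = 1 ↦ 2  ≥
φ = 0, ψ = 2 ↦ 2  ≥
φ = 1, ψ = 0 ↦ 1  <
φ = 1, ψ = 1 ↦ 1  <
φ = 1, ψ = 2 ↦ 1  <
φ = 2, ψ = 0 ↦ 2  ≥
φ = 2, ψ = 1 ↦ 1  <
φ = 2, ψ = 2 ↦ 0  <
So 4 of the 9 assignments meet the threshold.

4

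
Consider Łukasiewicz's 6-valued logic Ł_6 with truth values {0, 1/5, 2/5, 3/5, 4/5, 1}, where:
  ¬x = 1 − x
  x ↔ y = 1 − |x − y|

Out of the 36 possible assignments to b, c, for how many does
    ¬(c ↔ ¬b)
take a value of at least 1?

2

value 1: 2 assignments (counts)
value 4/5: 4 assignments
value 3/5: 6 assignments
value 2/5: 8 assignments
value 1/5: 10 assignments
value 0: 6 assignments
So 2 of the 36 assignments meet the threshold.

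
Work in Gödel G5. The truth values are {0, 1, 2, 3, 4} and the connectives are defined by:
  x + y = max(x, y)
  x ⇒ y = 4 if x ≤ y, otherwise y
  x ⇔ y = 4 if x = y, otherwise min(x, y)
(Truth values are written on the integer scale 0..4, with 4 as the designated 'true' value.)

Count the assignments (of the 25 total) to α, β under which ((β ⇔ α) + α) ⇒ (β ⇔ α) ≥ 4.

value 4: 15 assignments (counts)
value 3: 1 assignment
value 2: 2 assignments
value 1: 3 assignments
value 0: 4 assignments
So 15 of the 25 assignments meet the threshold.

15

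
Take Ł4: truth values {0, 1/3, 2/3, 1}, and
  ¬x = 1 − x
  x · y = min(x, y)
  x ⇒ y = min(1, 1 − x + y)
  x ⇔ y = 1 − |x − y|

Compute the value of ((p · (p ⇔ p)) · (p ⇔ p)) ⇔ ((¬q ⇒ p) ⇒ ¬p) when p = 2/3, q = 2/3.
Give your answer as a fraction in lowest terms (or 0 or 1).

2/3

p ⇔ p = 2/3 ⇔ 2/3 = 1
p · (p ⇔ p) = 2/3 · 1 = 2/3
p ⇔ p = 2/3 ⇔ 2/3 = 1
(p · (p ⇔ p)) · (p ⇔ p) = 2/3 · 1 = 2/3
¬q = ¬2/3 = 1/3
¬q ⇒ p = 1/3 ⇒ 2/3 = 1
¬p = ¬2/3 = 1/3
(¬q ⇒ p) ⇒ ¬p = 1 ⇒ 1/3 = 1/3
((p · (p ⇔ p)) · (p ⇔ p)) ⇔ ((¬q ⇒ p) ⇒ ¬p) = 2/3 ⇔ 1/3 = 2/3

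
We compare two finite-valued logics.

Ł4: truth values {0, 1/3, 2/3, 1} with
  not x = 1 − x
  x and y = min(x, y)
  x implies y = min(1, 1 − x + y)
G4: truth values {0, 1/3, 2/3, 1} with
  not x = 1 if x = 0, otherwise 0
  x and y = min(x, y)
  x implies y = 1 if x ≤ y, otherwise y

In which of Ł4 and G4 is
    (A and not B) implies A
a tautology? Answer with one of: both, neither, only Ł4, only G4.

In Ł4: every assignment gives 1 — tautology.
In G4: every assignment gives 1 — tautology.

both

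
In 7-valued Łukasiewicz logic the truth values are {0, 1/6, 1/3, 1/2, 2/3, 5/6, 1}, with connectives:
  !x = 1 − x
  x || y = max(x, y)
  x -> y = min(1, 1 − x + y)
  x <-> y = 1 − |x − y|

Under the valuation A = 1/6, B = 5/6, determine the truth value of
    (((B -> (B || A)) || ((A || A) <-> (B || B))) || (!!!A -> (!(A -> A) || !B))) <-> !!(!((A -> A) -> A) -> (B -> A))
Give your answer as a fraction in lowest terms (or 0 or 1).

B || A = 5/6 || 1/6 = 5/6
B -> (B || A) = 5/6 -> 5/6 = 1
A || A = 1/6 || 1/6 = 1/6
B || B = 5/6 || 5/6 = 5/6
(A || A) <-> (B || B) = 1/6 <-> 5/6 = 1/3
(B -> (B || A)) || ((A || A) <-> (B || B)) = 1 || 1/3 = 1
!A = !1/6 = 5/6
!!A = !5/6 = 1/6
!!!A = !1/6 = 5/6
A -> A = 1/6 -> 1/6 = 1
!(A -> A) = !1 = 0
!B = !5/6 = 1/6
!(A -> A) || !B = 0 || 1/6 = 1/6
!!!A -> (!(A -> A) || !B) = 5/6 -> 1/6 = 1/3
((B -> (B || A)) || ((A || A) <-> (B || B))) || (!!!A -> (!(A -> A) || !B)) = 1 || 1/3 = 1
A -> A = 1/6 -> 1/6 = 1
(A -> A) -> A = 1 -> 1/6 = 1/6
!((A -> A) -> A) = !1/6 = 5/6
B -> A = 5/6 -> 1/6 = 1/3
!((A -> A) -> A) -> (B -> A) = 5/6 -> 1/3 = 1/2
!(!((A -> A) -> A) -> (B -> A)) = !1/2 = 1/2
!!(!((A -> A) -> A) -> (B -> A)) = !1/2 = 1/2
(((B -> (B || A)) || ((A || A) <-> (B || B))) || (!!!A -> (!(A -> A) || !B))) <-> !!(!((A -> A) -> A) -> (B -> A)) = 1 <-> 1/2 = 1/2

1/2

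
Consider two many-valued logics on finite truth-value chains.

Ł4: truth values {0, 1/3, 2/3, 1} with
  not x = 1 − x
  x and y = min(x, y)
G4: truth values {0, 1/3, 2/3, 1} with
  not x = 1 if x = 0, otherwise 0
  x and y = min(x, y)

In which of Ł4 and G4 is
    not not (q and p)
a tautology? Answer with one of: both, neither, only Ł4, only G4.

In Ł4: at p = 0, q = 0 the value is 0 — not a tautology.
In G4: at p = 0, q = 0 the value is 0 — not a tautology.

neither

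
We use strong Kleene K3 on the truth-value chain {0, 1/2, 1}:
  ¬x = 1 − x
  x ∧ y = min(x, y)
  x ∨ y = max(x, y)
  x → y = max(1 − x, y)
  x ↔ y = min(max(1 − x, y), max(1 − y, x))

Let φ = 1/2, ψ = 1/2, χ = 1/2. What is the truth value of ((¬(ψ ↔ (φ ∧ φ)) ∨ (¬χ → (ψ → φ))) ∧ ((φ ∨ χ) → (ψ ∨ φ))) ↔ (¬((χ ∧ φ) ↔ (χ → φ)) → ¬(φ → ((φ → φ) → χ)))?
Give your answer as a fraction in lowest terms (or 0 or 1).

φ ∧ φ = 1/2 ∧ 1/2 = 1/2
ψ ↔ (φ ∧ φ) = 1/2 ↔ 1/2 = 1/2
¬(ψ ↔ (φ ∧ φ)) = ¬1/2 = 1/2
¬χ = ¬1/2 = 1/2
ψ → φ = 1/2 → 1/2 = 1/2
¬χ → (ψ → φ) = 1/2 → 1/2 = 1/2
¬(ψ ↔ (φ ∧ φ)) ∨ (¬χ → (ψ → φ)) = 1/2 ∨ 1/2 = 1/2
φ ∨ χ = 1/2 ∨ 1/2 = 1/2
ψ ∨ φ = 1/2 ∨ 1/2 = 1/2
(φ ∨ χ) → (ψ ∨ φ) = 1/2 → 1/2 = 1/2
(¬(ψ ↔ (φ ∧ φ)) ∨ (¬χ → (ψ → φ))) ∧ ((φ ∨ χ) → (ψ ∨ φ)) = 1/2 ∧ 1/2 = 1/2
χ ∧ φ = 1/2 ∧ 1/2 = 1/2
χ → φ = 1/2 → 1/2 = 1/2
(χ ∧ φ) ↔ (χ → φ) = 1/2 ↔ 1/2 = 1/2
¬((χ ∧ φ) ↔ (χ → φ)) = ¬1/2 = 1/2
φ → φ = 1/2 → 1/2 = 1/2
(φ → φ) → χ = 1/2 → 1/2 = 1/2
φ → ((φ → φ) → χ) = 1/2 → 1/2 = 1/2
¬(φ → ((φ → φ) → χ)) = ¬1/2 = 1/2
¬((χ ∧ φ) ↔ (χ → φ)) → ¬(φ → ((φ → φ) → χ)) = 1/2 → 1/2 = 1/2
((¬(ψ ↔ (φ ∧ φ)) ∨ (¬χ → (ψ → φ))) ∧ ((φ ∨ χ) → (ψ ∨ φ))) ↔ (¬((χ ∧ φ) ↔ (χ → φ)) → ¬(φ → ((φ → φ) → χ))) = 1/2 ↔ 1/2 = 1/2

1/2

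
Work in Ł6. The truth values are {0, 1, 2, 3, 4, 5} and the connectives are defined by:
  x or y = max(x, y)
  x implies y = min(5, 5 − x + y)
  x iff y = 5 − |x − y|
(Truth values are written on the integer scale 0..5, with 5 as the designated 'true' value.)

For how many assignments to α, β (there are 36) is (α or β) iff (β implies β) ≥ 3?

value 5: 11 assignments (counts)
value 4: 9 assignments (counts)
value 3: 7 assignments (counts)
value 2: 5 assignments
value 1: 3 assignments
value 0: 1 assignment
So 27 of the 36 assignments meet the threshold.

27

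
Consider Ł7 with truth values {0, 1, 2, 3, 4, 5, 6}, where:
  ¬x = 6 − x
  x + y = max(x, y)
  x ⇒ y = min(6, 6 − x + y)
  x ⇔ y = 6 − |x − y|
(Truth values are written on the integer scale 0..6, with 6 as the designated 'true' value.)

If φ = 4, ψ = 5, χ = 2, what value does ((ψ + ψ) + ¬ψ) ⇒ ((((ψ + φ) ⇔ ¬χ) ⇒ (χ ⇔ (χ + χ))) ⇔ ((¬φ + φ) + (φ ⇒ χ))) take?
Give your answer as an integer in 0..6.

ψ + ψ = 5 + 5 = 5
¬ψ = ¬5 = 1
(ψ + ψ) + ¬ψ = 5 + 1 = 5
ψ + φ = 5 + 4 = 5
¬χ = ¬2 = 4
(ψ + φ) ⇔ ¬χ = 5 ⇔ 4 = 5
χ + χ = 2 + 2 = 2
χ ⇔ (χ + χ) = 2 ⇔ 2 = 6
((ψ + φ) ⇔ ¬χ) ⇒ (χ ⇔ (χ + χ)) = 5 ⇒ 6 = 6
¬φ = ¬4 = 2
¬φ + φ = 2 + 4 = 4
φ ⇒ χ = 4 ⇒ 2 = 4
(¬φ + φ) + (φ ⇒ χ) = 4 + 4 = 4
(((ψ + φ) ⇔ ¬χ) ⇒ (χ ⇔ (χ + χ))) ⇔ ((¬φ + φ) + (φ ⇒ χ)) = 6 ⇔ 4 = 4
((ψ + ψ) + ¬ψ) ⇒ ((((ψ + φ) ⇔ ¬χ) ⇒ (χ ⇔ (χ + χ))) ⇔ ((¬φ + φ) + (φ ⇒ χ))) = 5 ⇒ 4 = 5

5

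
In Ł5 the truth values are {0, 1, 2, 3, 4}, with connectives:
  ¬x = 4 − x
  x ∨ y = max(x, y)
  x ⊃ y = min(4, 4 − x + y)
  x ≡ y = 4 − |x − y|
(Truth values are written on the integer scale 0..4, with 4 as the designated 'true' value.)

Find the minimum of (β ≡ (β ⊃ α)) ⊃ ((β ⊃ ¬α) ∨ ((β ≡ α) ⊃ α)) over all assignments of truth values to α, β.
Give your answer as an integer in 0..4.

3

Take α = 2, β = 3:
β ⊃ α = 3 ⊃ 2 = 3
β ≡ (β ⊃ α) = 3 ≡ 3 = 4
¬α = ¬2 = 2
β ⊃ ¬α = 3 ⊃ 2 = 3
β ≡ α = 3 ≡ 2 = 3
(β ≡ α) ⊃ α = 3 ⊃ 2 = 3
(β ⊃ ¬α) ∨ ((β ≡ α) ⊃ α) = 3 ∨ 3 = 3
(β ≡ (β ⊃ α)) ⊃ ((β ⊃ ¬α) ∨ ((β ≡ α) ⊃ α)) = 4 ⊃ 3 = 3
No assignment yields a value below 3, so this is the minimum.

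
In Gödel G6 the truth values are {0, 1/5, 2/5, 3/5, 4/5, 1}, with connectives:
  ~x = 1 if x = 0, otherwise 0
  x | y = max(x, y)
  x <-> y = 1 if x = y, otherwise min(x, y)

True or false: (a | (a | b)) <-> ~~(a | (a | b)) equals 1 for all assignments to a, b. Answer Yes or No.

Counterexample: take a = 0, b = 1/5.
a | b = 0 | 1/5 = 1/5
a | (a | b) = 0 | 1/5 = 1/5
~(a | (a | b)) = ~1/5 = 0
~~(a | (a | b)) = ~0 = 1
(a | (a | b)) <-> ~~(a | (a | b)) = 1/5 <-> 1 = 1/5
This gives 1/5 ≠ 1.

No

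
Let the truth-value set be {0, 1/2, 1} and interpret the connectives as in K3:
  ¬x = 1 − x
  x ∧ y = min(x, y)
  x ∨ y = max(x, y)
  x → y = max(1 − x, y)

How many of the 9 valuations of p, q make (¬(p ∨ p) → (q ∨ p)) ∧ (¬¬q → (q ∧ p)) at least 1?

2

p = 0, q = 0 ↦ 0  <
p = 0, q = 1/2 ↦ 1/2  <
p = 0, q = 1 ↦ 0  <
p = 1/2, q = 0 ↦ 1/2  <
p = 1/2, q = 1/2 ↦ 1/2  <
p = 1/2, q = 1 ↦ 1/2  <
p = 1, q = 0 ↦ 1  ≥
p = 1, q = 1/2 ↦ 1/2  <
p = 1, q = 1 ↦ 1  ≥
So 2 of the 9 assignments meet the threshold.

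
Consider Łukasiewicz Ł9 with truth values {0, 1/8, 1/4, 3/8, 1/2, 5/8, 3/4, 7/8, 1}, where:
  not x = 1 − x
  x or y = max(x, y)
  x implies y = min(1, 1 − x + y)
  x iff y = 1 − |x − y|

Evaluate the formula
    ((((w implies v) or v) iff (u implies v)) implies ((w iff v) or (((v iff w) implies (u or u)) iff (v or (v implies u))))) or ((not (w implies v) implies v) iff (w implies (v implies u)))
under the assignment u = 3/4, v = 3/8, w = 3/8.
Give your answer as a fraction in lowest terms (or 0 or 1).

1

w implies v = 3/8 implies 3/8 = 1
(w implies v) or v = 1 or 3/8 = 1
u implies v = 3/4 implies 3/8 = 5/8
((w implies v) or v) iff (u implies v) = 1 iff 5/8 = 5/8
w iff v = 3/8 iff 3/8 = 1
v iff w = 3/8 iff 3/8 = 1
u or u = 3/4 or 3/4 = 3/4
(v iff w) implies (u or u) = 1 implies 3/4 = 3/4
v implies u = 3/8 implies 3/4 = 1
v or (v implies u) = 3/8 or 1 = 1
((v iff w) implies (u or u)) iff (v or (v implies u)) = 3/4 iff 1 = 3/4
(w iff v) or (((v iff w) implies (u or u)) iff (v or (v implies u))) = 1 or 3/4 = 1
(((w implies v) or v) iff (u implies v)) implies ((w iff v) or (((v iff w) implies (u or u)) iff (v or (v implies u)))) = 5/8 implies 1 = 1
w implies v = 3/8 implies 3/8 = 1
not (w implies v) = not 1 = 0
not (w implies v) implies v = 0 implies 3/8 = 1
v implies u = 3/8 implies 3/4 = 1
w implies (v implies u) = 3/8 implies 1 = 1
(not (w implies v) implies v) iff (w implies (v implies u)) = 1 iff 1 = 1
((((w implies v) or v) iff (u implies v)) implies ((w iff v) or (((v iff w) implies (u or u)) iff (v or (v implies u))))) or ((not (w implies v) implies v) iff (w implies (v implies u))) = 1 or 1 = 1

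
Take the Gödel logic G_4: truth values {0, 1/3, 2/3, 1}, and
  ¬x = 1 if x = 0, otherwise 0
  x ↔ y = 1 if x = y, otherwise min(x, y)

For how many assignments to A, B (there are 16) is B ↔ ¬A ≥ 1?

4

A = 0, B = 0 ↦ 0  <
A = 0, B = 1/3 ↦ 1/3  <
A = 0, B = 2/3 ↦ 2/3  <
A = 0, B = 1 ↦ 1  ≥
A = 1/3, B = 0 ↦ 1  ≥
A = 1/3, B = 1/3 ↦ 0  <
A = 1/3, B = 2/3 ↦ 0  <
A = 1/3, B = 1 ↦ 0  <
A = 2/3, B = 0 ↦ 1  ≥
A = 2/3, B = 1/3 ↦ 0  <
A = 2/3, B = 2/3 ↦ 0  <
A = 2/3, B = 1 ↦ 0  <
A = 1, B = 0 ↦ 1  ≥
A = 1, B = 1/3 ↦ 0  <
A = 1, B = 2/3 ↦ 0  <
A = 1, B = 1 ↦ 0  <
So 4 of the 16 assignments meet the threshold.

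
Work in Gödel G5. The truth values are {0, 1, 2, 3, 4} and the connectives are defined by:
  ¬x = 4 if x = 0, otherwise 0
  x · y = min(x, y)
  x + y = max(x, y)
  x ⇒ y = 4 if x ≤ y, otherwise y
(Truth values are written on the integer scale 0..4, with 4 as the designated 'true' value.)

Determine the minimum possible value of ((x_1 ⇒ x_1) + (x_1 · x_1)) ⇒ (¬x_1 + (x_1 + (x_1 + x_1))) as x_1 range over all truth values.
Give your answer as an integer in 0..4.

1

Take x_1 = 1:
x_1 ⇒ x_1 = 1 ⇒ 1 = 4
x_1 · x_1 = 1 · 1 = 1
(x_1 ⇒ x_1) + (x_1 · x_1) = 4 + 1 = 4
¬x_1 = ¬1 = 0
x_1 + x_1 = 1 + 1 = 1
x_1 + (x_1 + x_1) = 1 + 1 = 1
¬x_1 + (x_1 + (x_1 + x_1)) = 0 + 1 = 1
((x_1 ⇒ x_1) + (x_1 · x_1)) ⇒ (¬x_1 + (x_1 + (x_1 + x_1))) = 4 ⇒ 1 = 1
No assignment yields a value below 1, so this is the minimum.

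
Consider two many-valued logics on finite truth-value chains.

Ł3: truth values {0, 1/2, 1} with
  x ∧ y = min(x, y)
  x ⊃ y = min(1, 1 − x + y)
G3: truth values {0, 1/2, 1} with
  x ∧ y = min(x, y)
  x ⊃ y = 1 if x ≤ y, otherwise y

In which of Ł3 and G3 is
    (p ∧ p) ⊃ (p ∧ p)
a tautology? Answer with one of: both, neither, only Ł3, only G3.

both

In Ł3: every assignment gives 1 — tautology.
In G3: every assignment gives 1 — tautology.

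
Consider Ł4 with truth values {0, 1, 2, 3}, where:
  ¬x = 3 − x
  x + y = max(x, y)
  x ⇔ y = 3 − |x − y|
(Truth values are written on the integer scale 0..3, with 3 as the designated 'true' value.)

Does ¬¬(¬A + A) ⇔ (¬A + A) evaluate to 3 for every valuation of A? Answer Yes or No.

Yes

A = 0 ↦ 3
A = 1 ↦ 3
A = 2 ↦ 3
A = 3 ↦ 3
Every assignment gives a value ≥ 3.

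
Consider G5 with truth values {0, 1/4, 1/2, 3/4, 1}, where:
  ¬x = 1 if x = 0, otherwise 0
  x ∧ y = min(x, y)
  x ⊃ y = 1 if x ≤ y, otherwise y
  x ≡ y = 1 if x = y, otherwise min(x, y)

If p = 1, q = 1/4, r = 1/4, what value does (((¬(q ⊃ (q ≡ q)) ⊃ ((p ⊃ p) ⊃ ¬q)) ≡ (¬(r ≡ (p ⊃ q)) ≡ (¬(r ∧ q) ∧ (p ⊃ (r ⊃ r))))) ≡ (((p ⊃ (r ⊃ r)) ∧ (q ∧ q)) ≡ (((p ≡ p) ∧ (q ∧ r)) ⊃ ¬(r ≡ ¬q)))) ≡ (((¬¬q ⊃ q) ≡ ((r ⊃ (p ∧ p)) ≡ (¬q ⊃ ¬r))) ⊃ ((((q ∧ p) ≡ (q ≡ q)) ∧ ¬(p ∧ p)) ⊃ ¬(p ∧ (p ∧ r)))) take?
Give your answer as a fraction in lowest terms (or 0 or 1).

q ≡ q = 1/4 ≡ 1/4 = 1
q ⊃ (q ≡ q) = 1/4 ⊃ 1 = 1
¬(q ⊃ (q ≡ q)) = ¬1 = 0
p ⊃ p = 1 ⊃ 1 = 1
¬q = ¬1/4 = 0
(p ⊃ p) ⊃ ¬q = 1 ⊃ 0 = 0
¬(q ⊃ (q ≡ q)) ⊃ ((p ⊃ p) ⊃ ¬q) = 0 ⊃ 0 = 1
p ⊃ q = 1 ⊃ 1/4 = 1/4
r ≡ (p ⊃ q) = 1/4 ≡ 1/4 = 1
¬(r ≡ (p ⊃ q)) = ¬1 = 0
r ∧ q = 1/4 ∧ 1/4 = 1/4
¬(r ∧ q) = ¬1/4 = 0
r ⊃ r = 1/4 ⊃ 1/4 = 1
p ⊃ (r ⊃ r) = 1 ⊃ 1 = 1
¬(r ∧ q) ∧ (p ⊃ (r ⊃ r)) = 0 ∧ 1 = 0
¬(r ≡ (p ⊃ q)) ≡ (¬(r ∧ q) ∧ (p ⊃ (r ⊃ r))) = 0 ≡ 0 = 1
(¬(q ⊃ (q ≡ q)) ⊃ ((p ⊃ p) ⊃ ¬q)) ≡ (¬(r ≡ (p ⊃ q)) ≡ (¬(r ∧ q) ∧ (p ⊃ (r ⊃ r)))) = 1 ≡ 1 = 1
r ⊃ r = 1/4 ⊃ 1/4 = 1
p ⊃ (r ⊃ r) = 1 ⊃ 1 = 1
q ∧ q = 1/4 ∧ 1/4 = 1/4
(p ⊃ (r ⊃ r)) ∧ (q ∧ q) = 1 ∧ 1/4 = 1/4
p ≡ p = 1 ≡ 1 = 1
q ∧ r = 1/4 ∧ 1/4 = 1/4
(p ≡ p) ∧ (q ∧ r) = 1 ∧ 1/4 = 1/4
¬q = ¬1/4 = 0
r ≡ ¬q = 1/4 ≡ 0 = 0
¬(r ≡ ¬q) = ¬0 = 1
((p ≡ p) ∧ (q ∧ r)) ⊃ ¬(r ≡ ¬q) = 1/4 ⊃ 1 = 1
((p ⊃ (r ⊃ r)) ∧ (q ∧ q)) ≡ (((p ≡ p) ∧ (q ∧ r)) ⊃ ¬(r ≡ ¬q)) = 1/4 ≡ 1 = 1/4
((¬(q ⊃ (q ≡ q)) ⊃ ((p ⊃ p) ⊃ ¬q)) ≡ (¬(r ≡ (p ⊃ q)) ≡ (¬(r ∧ q) ∧ (p ⊃ (r ⊃ r))))) ≡ (((p ⊃ (r ⊃ r)) ∧ (q ∧ q)) ≡ (((p ≡ p) ∧ (q ∧ r)) ⊃ ¬(r ≡ ¬q))) = 1 ≡ 1/4 = 1/4
¬q = ¬1/4 = 0
¬¬q = ¬0 = 1
¬¬q ⊃ q = 1 ⊃ 1/4 = 1/4
p ∧ p = 1 ∧ 1 = 1
r ⊃ (p ∧ p) = 1/4 ⊃ 1 = 1
¬q = ¬1/4 = 0
¬r = ¬1/4 = 0
¬q ⊃ ¬r = 0 ⊃ 0 = 1
(r ⊃ (p ∧ p)) ≡ (¬q ⊃ ¬r) = 1 ≡ 1 = 1
(¬¬q ⊃ q) ≡ ((r ⊃ (p ∧ p)) ≡ (¬q ⊃ ¬r)) = 1/4 ≡ 1 = 1/4
q ∧ p = 1/4 ∧ 1 = 1/4
q ≡ q = 1/4 ≡ 1/4 = 1
(q ∧ p) ≡ (q ≡ q) = 1/4 ≡ 1 = 1/4
p ∧ p = 1 ∧ 1 = 1
¬(p ∧ p) = ¬1 = 0
((q ∧ p) ≡ (q ≡ q)) ∧ ¬(p ∧ p) = 1/4 ∧ 0 = 0
p ∧ r = 1 ∧ 1/4 = 1/4
p ∧ (p ∧ r) = 1 ∧ 1/4 = 1/4
¬(p ∧ (p ∧ r)) = ¬1/4 = 0
(((q ∧ p) ≡ (q ≡ q)) ∧ ¬(p ∧ p)) ⊃ ¬(p ∧ (p ∧ r)) = 0 ⊃ 0 = 1
((¬¬q ⊃ q) ≡ ((r ⊃ (p ∧ p)) ≡ (¬q ⊃ ¬r))) ⊃ ((((q ∧ p) ≡ (q ≡ q)) ∧ ¬(p ∧ p)) ⊃ ¬(p ∧ (p ∧ r))) = 1/4 ⊃ 1 = 1
(((¬(q ⊃ (q ≡ q)) ⊃ ((p ⊃ p) ⊃ ¬q)) ≡ (¬(r ≡ (p ⊃ q)) ≡ (¬(r ∧ q) ∧ (p ⊃ (r ⊃ r))))) ≡ (((p ⊃ (r ⊃ r)) ∧ (q ∧ q)) ≡ (((p ≡ p) ∧ (q ∧ r)) ⊃ ¬(r ≡ ¬q)))) ≡ (((¬¬q ⊃ q) ≡ ((r ⊃ (p ∧ p)) ≡ (¬q ⊃ ¬r))) ⊃ ((((q ∧ p) ≡ (q ≡ q)) ∧ ¬(p ∧ p)) ⊃ ¬(p ∧ (p ∧ r)))) = 1/4 ≡ 1 = 1/4

1/4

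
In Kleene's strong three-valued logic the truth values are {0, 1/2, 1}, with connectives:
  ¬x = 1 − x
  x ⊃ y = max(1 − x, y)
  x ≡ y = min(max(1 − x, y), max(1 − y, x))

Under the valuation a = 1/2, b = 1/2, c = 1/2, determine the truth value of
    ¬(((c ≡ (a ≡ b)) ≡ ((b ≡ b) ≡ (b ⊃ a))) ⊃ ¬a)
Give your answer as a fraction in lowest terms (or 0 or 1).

a ≡ b = 1/2 ≡ 1/2 = 1/2
c ≡ (a ≡ b) = 1/2 ≡ 1/2 = 1/2
b ≡ b = 1/2 ≡ 1/2 = 1/2
b ⊃ a = 1/2 ⊃ 1/2 = 1/2
(b ≡ b) ≡ (b ⊃ a) = 1/2 ≡ 1/2 = 1/2
(c ≡ (a ≡ b)) ≡ ((b ≡ b) ≡ (b ⊃ a)) = 1/2 ≡ 1/2 = 1/2
¬a = ¬1/2 = 1/2
((c ≡ (a ≡ b)) ≡ ((b ≡ b) ≡ (b ⊃ a))) ⊃ ¬a = 1/2 ⊃ 1/2 = 1/2
¬(((c ≡ (a ≡ b)) ≡ ((b ≡ b) ≡ (b ⊃ a))) ⊃ ¬a) = ¬1/2 = 1/2

1/2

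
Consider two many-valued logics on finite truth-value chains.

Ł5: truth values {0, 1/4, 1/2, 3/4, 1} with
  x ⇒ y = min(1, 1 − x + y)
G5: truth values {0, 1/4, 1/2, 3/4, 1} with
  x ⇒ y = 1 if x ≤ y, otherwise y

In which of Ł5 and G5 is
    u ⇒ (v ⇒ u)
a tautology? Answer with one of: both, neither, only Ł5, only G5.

In Ł5: every assignment gives 1 — tautology.
In G5: every assignment gives 1 — tautology.

both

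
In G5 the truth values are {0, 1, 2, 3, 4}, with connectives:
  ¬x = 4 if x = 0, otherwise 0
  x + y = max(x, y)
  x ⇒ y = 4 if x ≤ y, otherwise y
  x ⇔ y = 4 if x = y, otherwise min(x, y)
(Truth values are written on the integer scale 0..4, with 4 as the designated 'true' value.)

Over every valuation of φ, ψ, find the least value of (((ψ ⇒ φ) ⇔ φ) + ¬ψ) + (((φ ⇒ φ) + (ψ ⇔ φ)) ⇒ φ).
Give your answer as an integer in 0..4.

Take φ = 1, ψ = 1:
ψ ⇒ φ = 1 ⇒ 1 = 4
(ψ ⇒ φ) ⇔ φ = 4 ⇔ 1 = 1
¬ψ = ¬1 = 0
((ψ ⇒ φ) ⇔ φ) + ¬ψ = 1 + 0 = 1
φ ⇒ φ = 1 ⇒ 1 = 4
ψ ⇔ φ = 1 ⇔ 1 = 4
(φ ⇒ φ) + (ψ ⇔ φ) = 4 + 4 = 4
((φ ⇒ φ) + (ψ ⇔ φ)) ⇒ φ = 4 ⇒ 1 = 1
(((ψ ⇒ φ) ⇔ φ) + ¬ψ) + (((φ ⇒ φ) + (ψ ⇔ φ)) ⇒ φ) = 1 + 1 = 1
No assignment yields a value below 1, so this is the minimum.

1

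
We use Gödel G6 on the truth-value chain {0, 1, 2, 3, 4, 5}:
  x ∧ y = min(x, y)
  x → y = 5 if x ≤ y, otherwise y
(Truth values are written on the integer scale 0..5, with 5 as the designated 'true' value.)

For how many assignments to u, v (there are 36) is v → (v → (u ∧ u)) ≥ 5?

value 5: 21 assignments (counts)
value 4: 1 assignment
value 3: 2 assignments
value 2: 3 assignments
value 1: 4 assignments
value 0: 5 assignments
So 21 of the 36 assignments meet the threshold.

21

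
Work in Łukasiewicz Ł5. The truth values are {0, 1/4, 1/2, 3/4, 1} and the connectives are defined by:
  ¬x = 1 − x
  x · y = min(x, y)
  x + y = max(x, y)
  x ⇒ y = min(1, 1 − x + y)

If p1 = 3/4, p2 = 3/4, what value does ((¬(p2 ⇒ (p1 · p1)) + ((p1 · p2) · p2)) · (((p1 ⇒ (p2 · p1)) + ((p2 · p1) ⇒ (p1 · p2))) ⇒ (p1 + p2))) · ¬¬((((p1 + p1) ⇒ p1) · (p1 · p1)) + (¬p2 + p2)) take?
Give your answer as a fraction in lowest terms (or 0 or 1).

p1 · p1 = 3/4 · 3/4 = 3/4
p2 ⇒ (p1 · p1) = 3/4 ⇒ 3/4 = 1
¬(p2 ⇒ (p1 · p1)) = ¬1 = 0
p1 · p2 = 3/4 · 3/4 = 3/4
(p1 · p2) · p2 = 3/4 · 3/4 = 3/4
¬(p2 ⇒ (p1 · p1)) + ((p1 · p2) · p2) = 0 + 3/4 = 3/4
p2 · p1 = 3/4 · 3/4 = 3/4
p1 ⇒ (p2 · p1) = 3/4 ⇒ 3/4 = 1
p2 · p1 = 3/4 · 3/4 = 3/4
p1 · p2 = 3/4 · 3/4 = 3/4
(p2 · p1) ⇒ (p1 · p2) = 3/4 ⇒ 3/4 = 1
(p1 ⇒ (p2 · p1)) + ((p2 · p1) ⇒ (p1 · p2)) = 1 + 1 = 1
p1 + p2 = 3/4 + 3/4 = 3/4
((p1 ⇒ (p2 · p1)) + ((p2 · p1) ⇒ (p1 · p2))) ⇒ (p1 + p2) = 1 ⇒ 3/4 = 3/4
(¬(p2 ⇒ (p1 · p1)) + ((p1 · p2) · p2)) · (((p1 ⇒ (p2 · p1)) + ((p2 · p1) ⇒ (p1 · p2))) ⇒ (p1 + p2)) = 3/4 · 3/4 = 3/4
p1 + p1 = 3/4 + 3/4 = 3/4
(p1 + p1) ⇒ p1 = 3/4 ⇒ 3/4 = 1
p1 · p1 = 3/4 · 3/4 = 3/4
((p1 + p1) ⇒ p1) · (p1 · p1) = 1 · 3/4 = 3/4
¬p2 = ¬3/4 = 1/4
¬p2 + p2 = 1/4 + 3/4 = 3/4
(((p1 + p1) ⇒ p1) · (p1 · p1)) + (¬p2 + p2) = 3/4 + 3/4 = 3/4
¬((((p1 + p1) ⇒ p1) · (p1 · p1)) + (¬p2 + p2)) = ¬3/4 = 1/4
¬¬((((p1 + p1) ⇒ p1) · (p1 · p1)) + (¬p2 + p2)) = ¬1/4 = 3/4
((¬(p2 ⇒ (p1 · p1)) + ((p1 · p2) · p2)) · (((p1 ⇒ (p2 · p1)) + ((p2 · p1) ⇒ (p1 · p2))) ⇒ (p1 + p2))) · ¬¬((((p1 + p1) ⇒ p1) · (p1 · p1)) + (¬p2 + p2)) = 3/4 · 3/4 = 3/4

3/4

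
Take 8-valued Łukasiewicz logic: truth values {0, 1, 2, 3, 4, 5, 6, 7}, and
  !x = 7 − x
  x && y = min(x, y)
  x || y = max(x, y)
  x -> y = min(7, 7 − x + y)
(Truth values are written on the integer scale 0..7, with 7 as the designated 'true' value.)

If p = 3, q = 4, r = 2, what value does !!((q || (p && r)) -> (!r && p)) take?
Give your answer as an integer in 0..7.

p && r = 3 && 2 = 2
q || (p && r) = 4 || 2 = 4
!r = !2 = 5
!r && p = 5 && 3 = 3
(q || (p && r)) -> (!r && p) = 4 -> 3 = 6
!((q || (p && r)) -> (!r && p)) = !6 = 1
!!((q || (p && r)) -> (!r && p)) = !1 = 6

6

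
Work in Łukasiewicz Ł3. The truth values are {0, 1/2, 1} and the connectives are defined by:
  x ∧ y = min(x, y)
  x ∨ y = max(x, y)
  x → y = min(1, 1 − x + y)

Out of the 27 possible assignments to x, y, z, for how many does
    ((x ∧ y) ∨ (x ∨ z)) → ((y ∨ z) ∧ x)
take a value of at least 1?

value 1: 13 assignments (counts)
value 1/2: 10 assignments
value 0: 4 assignments
So 13 of the 27 assignments meet the threshold.

13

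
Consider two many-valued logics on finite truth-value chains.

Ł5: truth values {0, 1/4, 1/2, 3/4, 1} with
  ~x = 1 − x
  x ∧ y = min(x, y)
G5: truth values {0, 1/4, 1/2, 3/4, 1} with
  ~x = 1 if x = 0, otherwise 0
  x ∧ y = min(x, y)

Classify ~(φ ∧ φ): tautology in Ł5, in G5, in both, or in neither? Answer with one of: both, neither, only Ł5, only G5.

neither

In Ł5: at φ = 1/4 the value is 3/4 — not a tautology.
In G5: at φ = 1/4 the value is 0 — not a tautology.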